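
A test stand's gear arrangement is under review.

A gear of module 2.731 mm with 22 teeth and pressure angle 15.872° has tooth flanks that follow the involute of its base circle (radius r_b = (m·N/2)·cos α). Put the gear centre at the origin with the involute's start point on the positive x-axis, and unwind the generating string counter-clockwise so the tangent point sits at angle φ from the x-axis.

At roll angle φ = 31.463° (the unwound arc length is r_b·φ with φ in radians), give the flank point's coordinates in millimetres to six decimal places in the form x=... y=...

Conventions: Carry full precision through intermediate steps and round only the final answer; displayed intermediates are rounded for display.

x=32.929416 y=1.547360

recognized (one wheel, involute flank): single-mesh tooth geometry, m = 2.731, N = 22
pitch radius r_p = m·N/2 = 2.731·22/2 = 30.041000
base radius r_b = r_p·cos α = 30.041000·cos 15.872° = 28.895689
roll angle φ = 31.463° = 0.54913294 rad
x = r_b·(cos φ + φ·sin φ) = 32.929416
y = r_b·(sin φ − φ·cos φ) = 1.547360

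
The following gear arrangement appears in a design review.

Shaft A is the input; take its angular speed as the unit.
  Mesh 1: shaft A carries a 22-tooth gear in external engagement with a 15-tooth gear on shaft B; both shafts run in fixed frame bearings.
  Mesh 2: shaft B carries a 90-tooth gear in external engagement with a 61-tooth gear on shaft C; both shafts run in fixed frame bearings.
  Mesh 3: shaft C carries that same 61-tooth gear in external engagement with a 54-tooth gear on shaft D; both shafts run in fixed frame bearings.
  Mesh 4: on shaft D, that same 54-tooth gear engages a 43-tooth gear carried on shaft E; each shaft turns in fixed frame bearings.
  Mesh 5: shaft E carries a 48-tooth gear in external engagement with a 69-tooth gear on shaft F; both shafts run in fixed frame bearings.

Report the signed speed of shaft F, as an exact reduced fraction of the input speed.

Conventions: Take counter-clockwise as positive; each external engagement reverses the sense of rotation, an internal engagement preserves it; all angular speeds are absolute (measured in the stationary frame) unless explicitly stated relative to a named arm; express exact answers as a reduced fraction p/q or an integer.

5-mesh fixed-axis compound train (all bearings frame-fixed)
mesh 1 [22T→15T]: |ω|/ω_in = 1×22/15 = 22/15, sense flips to −
mesh 2 [90T→61T]: |ω|/ω_in = (22/15)×90/61 = 132/61, sense flips to +
mesh 3 [61T→54T]: |ω|/ω_in = (132/61)×61/54 = 22/9, sense flips to −
mesh 4 [54T→43T]: |ω|/ω_in = (22/9)×54/43 = 132/43, sense flips to +
mesh 5 [48T→69T]: |ω|/ω_in = (132/43)×48/69 = 2112/989, sense flips to −
signed output speed (× input speed) = -2112/989

-2112/989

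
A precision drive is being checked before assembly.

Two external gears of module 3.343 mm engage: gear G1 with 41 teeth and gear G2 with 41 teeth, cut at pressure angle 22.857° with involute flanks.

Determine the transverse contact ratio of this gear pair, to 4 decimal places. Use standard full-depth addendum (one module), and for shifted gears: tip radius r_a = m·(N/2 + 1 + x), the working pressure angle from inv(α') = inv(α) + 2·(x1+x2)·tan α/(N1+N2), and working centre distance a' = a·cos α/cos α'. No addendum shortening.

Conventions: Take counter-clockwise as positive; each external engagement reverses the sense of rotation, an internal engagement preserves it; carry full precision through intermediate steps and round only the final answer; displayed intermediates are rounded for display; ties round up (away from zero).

1.5917

class = single-mesh tooth geometry [involute pair 41T × 41T, m = 3.343]
base radii: r_b1 = 63.150213, r_b2 = 63.150213
tip radii: r_a1 = 71.874500, r_a2 = 71.874500
no profile shift: α' = α, a' = a
action lengths: √(r_a1²−r_b1²) = 34.321922, √(r_a2²−r_b2²) = 34.321922
base pitch p_b = π·m·cos α = 9.677671
CR = (34.321922 + 34.321922 − 137.063000·sin 22.85700°)/9.677671 = 1.591718
contact ratio ≈ 1.5917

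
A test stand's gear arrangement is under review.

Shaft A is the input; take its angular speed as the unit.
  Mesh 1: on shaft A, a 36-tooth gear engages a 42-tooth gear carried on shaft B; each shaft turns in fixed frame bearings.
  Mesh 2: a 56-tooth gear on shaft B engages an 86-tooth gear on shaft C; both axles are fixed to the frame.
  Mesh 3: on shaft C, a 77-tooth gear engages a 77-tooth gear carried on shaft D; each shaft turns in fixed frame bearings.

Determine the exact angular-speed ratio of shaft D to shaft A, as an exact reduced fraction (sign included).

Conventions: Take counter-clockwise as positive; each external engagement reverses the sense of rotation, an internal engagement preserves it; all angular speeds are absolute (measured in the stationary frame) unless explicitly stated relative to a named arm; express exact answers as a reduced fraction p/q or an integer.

class = fixed-axis compound train [3 meshes; 3 ratios multiply, 3 sense flips]
mesh 1 [36T→42T]: running ratio 6/7, sense −
mesh 2 [56T→86T]: running ratio 24/43, sense +
mesh 3 [77T→77T]: running ratio 24/43, sense −
ω_out/ω_in = -24/43

-24/43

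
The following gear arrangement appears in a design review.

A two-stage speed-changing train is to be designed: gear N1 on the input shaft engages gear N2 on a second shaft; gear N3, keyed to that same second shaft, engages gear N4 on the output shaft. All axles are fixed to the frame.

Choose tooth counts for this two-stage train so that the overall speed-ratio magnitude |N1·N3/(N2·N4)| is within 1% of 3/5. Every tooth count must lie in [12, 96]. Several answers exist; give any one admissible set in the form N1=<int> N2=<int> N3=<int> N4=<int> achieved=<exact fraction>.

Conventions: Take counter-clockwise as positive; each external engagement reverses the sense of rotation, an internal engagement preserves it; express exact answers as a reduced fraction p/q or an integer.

N1=12 N2=15 N3=12 N4=16 achieved=3/5

topology: fixed-axis compound train — 2 stages, target 3/5
target = 3/5 in lowest terms: an exact hit needs N1·N3 = k·3 and N2·N4 = k·5 for one integer k, every count in [12, 96]; additionally prefer no 1:1 stage (N1 ≠ N2, N3 ≠ N4)
k = 1…47: no 1:1-free in-range split of k·3 and k·5 into factor pairs; take k = 48
k = 48: N1·N3 = 144 = 12·12, N2·N4 = 240 = 15·16
achieved = 12·12/(15·16) = 3/5; |achieved − target| = 0 ≤ 3/500 ✓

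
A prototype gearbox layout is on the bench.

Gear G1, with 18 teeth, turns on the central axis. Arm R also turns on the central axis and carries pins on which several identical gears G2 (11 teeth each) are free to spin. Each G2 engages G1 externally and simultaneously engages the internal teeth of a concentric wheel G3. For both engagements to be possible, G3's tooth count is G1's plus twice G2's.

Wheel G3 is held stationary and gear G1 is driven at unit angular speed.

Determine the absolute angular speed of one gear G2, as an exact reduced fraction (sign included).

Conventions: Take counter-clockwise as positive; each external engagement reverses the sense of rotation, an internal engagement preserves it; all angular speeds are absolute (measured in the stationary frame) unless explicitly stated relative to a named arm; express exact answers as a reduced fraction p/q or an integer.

-9/11

recognized (axles ride arm R): planetary set, 18/11/40 teeth
ring teeth: 18 + 2·11 = 40
18(ω_sun−ω_arm) = −40(ω_ring−ω_arm),  ω_ring = 0, ω_sun = 1
18(1−ω_arm) = −40(0−ω_arm)  ⇒  58·ω_arm = 18  ⇒  ω_arm = 9/29
sun–planet mesh: 18·(1−9/29) = −11·(ω_p−ω_arm)  ⇒  ω_p−ω_arm = -360/319
ω_p = 9/29 − 360/319 = -9/11
exact speed ratio = -9/11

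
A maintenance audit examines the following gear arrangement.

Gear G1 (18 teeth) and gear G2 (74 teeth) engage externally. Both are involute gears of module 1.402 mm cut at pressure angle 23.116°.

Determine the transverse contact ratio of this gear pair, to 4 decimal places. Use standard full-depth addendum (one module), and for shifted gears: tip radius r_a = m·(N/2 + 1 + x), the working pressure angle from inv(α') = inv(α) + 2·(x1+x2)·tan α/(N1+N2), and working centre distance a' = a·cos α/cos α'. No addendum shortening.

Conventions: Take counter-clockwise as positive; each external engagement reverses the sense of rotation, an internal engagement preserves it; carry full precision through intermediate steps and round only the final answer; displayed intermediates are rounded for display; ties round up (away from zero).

1.5448

single-mesh involute tooth geometry (18T engaging 74T at module 1.402)
base radii: r_b1 = 11.604925, r_b2 = 47.709135
tip radii: r_a1 = 14.020000, r_a2 = 53.276000
no profile shift: α' = α, a' = a
action lengths: √(r_a1²−r_b1²) = 7.866773, √(r_a2²−r_b2²) = 23.710137
base pitch p_b = π·m·cos α = 4.050883
CR = (7.866773 + 23.710137 − 64.492000·sin 23.11600°)/4.050883 = 1.544784
contact ratio ≈ 1.5448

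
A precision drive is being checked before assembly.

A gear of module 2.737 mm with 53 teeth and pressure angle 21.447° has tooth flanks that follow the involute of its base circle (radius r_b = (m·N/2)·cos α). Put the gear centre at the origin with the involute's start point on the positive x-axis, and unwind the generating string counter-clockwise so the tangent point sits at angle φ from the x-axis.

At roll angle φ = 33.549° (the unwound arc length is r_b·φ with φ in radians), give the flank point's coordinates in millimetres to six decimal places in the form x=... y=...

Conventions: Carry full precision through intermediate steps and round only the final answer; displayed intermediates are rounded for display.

x=78.107840 y=4.364579

recognized (one wheel, involute flank): single-mesh tooth geometry, m = 2.737, N = 53
pitch radius r_p = m·N/2 = 2.737·53/2 = 72.530500
base radius r_b = r_p·cos α = 72.530500·cos 21.447° = 67.508212
roll angle φ = 33.549° = 0.58554051 rad
x = r_b·(cos φ + φ·sin φ) = 78.107840
y = r_b·(sin φ − φ·cos φ) = 4.364579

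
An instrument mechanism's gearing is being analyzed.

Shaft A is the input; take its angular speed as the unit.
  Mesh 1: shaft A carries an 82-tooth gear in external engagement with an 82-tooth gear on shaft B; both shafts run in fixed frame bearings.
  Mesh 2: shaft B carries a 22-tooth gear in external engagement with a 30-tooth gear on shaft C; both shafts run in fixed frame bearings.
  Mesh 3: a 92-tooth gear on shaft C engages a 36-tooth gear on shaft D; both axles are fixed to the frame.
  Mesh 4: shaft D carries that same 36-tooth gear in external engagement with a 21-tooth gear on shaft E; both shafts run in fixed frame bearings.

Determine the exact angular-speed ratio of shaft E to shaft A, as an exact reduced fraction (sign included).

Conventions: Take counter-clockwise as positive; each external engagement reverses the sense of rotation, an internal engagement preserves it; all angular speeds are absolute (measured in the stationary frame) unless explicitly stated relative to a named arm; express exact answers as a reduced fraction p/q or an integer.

1012/315

class = fixed-axis compound train [4 meshes; 4 ratios multiply, 4 sense flips]
mesh 1 [82T→82T]: running ratio 1, sense −
mesh 2 [22T→30T]: running ratio 11/15, sense +
mesh 3 [92T→36T]: running ratio 253/135, sense −
mesh 4 [36T→21T]: running ratio 1012/315, sense +
ω_out/ω_in = 1012/315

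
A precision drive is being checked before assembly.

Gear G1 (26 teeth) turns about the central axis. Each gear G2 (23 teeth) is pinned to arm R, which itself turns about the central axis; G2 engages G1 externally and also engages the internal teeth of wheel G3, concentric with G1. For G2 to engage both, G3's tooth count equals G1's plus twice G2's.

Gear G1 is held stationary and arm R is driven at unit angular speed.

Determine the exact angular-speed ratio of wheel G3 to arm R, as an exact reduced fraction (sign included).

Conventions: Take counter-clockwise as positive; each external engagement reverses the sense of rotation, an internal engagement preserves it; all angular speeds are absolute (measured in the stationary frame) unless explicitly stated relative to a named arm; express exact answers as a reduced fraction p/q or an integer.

49/36

planetary set (26T centre, 23T on arm, 72T internal) — Willis relation
ring teeth: 26 + 2·23 = 72
26(ω_sun−ω_arm) = −72(ω_ring−ω_arm),  ω_sun = 0, ω_arm = 1
ω_ring = 1 − (26/72)(0−1) = 49/36
ω_out/ω_in = 49/36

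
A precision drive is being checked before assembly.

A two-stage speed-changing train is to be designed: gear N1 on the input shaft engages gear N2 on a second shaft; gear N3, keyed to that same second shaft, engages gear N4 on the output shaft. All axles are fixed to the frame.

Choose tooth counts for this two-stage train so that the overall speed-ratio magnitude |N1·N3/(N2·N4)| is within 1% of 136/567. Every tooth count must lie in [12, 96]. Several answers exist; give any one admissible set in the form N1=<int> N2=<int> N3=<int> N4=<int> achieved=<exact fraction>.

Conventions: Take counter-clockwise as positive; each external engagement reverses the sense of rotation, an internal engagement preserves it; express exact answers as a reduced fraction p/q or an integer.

2-stage fixed-axis compound train for ratio 136/567
target = 136/567 in lowest terms: an exact hit needs N1·N3 = k·136 and N2·N4 = k·567 for one integer k, every count in [12, 96]; additionally prefer no 1:1 stage (N1 ≠ N2, N3 ≠ N4)
k = 1: no 1:1-free in-range split of k·136 and k·567 into factor pairs; take k = 2
k = 2: N1·N3 = 272 = 16·17, N2·N4 = 1134 = 14·81
achieved = 16·17/(14·81) = 136/567; |achieved − target| = 0 ≤ 34/14175 ✓

N1=16 N2=14 N3=17 N4=81 achieved=136/567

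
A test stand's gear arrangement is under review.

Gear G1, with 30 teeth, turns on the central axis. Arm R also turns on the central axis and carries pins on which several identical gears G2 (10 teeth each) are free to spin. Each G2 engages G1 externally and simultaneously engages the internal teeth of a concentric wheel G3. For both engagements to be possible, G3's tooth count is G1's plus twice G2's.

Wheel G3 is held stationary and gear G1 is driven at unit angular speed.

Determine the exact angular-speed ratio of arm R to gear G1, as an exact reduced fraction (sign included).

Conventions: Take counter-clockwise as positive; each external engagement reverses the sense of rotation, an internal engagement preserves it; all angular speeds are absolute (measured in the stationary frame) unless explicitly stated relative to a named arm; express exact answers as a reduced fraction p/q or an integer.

topology: planetary set — G1 30T / G2 10T / G3 50T, arm = carrier (Willis)
ring teeth: 30 + 2·10 = 50
30(ω_sun−ω_arm) = −50(ω_ring−ω_arm),  ω_ring = 0, ω_sun = 1
30(1−ω_arm) = −50(0−ω_arm)  ⇒  80·ω_arm = 30  ⇒  ω_arm = 3/8
ω_out/ω_in = 3/8

3/8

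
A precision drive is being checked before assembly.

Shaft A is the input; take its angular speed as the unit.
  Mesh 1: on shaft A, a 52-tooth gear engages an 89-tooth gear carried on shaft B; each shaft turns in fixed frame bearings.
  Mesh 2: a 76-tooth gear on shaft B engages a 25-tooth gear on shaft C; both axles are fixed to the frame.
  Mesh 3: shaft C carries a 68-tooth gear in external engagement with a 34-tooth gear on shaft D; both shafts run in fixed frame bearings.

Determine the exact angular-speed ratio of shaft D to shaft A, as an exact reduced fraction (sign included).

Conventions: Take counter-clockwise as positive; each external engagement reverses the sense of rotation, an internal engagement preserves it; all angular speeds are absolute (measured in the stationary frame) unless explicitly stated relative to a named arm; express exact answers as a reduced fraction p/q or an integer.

-7904/2225

class = fixed-axis compound train [3 meshes; 3 ratios multiply, 3 sense flips]
mesh 1 [52T→89T]: running ratio 52/89, sense −
mesh 2 [76T→25T]: running ratio 3952/2225, sense +
mesh 3 [68T→34T]: running ratio 7904/2225, sense −
ω_out/ω_in = -7904/2225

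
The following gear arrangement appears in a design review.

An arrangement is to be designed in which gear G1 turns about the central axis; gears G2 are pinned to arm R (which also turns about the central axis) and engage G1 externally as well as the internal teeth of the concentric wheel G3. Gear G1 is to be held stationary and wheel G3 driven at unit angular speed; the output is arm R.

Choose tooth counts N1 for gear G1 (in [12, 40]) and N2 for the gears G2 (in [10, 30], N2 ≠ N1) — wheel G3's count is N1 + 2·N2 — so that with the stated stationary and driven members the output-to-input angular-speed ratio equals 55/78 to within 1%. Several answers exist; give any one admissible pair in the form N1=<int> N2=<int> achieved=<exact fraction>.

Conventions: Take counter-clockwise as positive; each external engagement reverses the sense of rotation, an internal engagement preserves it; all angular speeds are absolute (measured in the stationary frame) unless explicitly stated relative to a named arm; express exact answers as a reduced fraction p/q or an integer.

class = planetary set [ratio 55/78 wanted; Willis about the carrier]
Willis with ω_sun = 0: ω_arm/ω_ring = N3/(N1+N3); set equal to 55/78  ⇒  N3/N1 = (55/78)/(1 − 55/78) = 55/23
N3 = N1 + 2·N2  ⇒  N2/N1 = (N3/N1 − 1)/2 = (55/23 − 1)/2 = 16/23
smallest multiple with N1 ≥ 12 and N2 ≥ 10: k = 1  ⇒  N1 = 1·23 = 23, N2 = 1·16 = 16 (N1 ≤ 40, N2 ≤ 30, N2 ≠ N1 ✓), N3 = 23 + 2·16 = 55
check: N3/(N1+N3) with N1 = 23, N3 = 55 gives 55/78; |achieved − target| = 0 ≤ 11/1560 ✓

N1=23 N2=16 achieved=55/78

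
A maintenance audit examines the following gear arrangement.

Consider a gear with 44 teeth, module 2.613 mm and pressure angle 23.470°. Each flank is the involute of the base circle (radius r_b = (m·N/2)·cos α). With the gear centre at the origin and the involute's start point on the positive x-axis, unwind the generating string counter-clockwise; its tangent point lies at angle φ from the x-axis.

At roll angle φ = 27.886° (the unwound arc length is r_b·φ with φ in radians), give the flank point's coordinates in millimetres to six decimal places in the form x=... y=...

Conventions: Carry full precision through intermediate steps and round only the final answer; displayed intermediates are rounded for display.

single-mesh involute tooth geometry (44T wheel at module 2.613)
pitch radius r_p = m·N/2 = 2.613·44/2 = 57.486000
base radius r_b = r_p·cos α = 57.486000·cos 23.470° = 52.730110
roll angle φ = 27.886° = 0.48670252 rad
x = r_b·(cos φ + φ·sin φ) = 58.610438
y = r_b·(sin φ − φ·cos φ) = 1.978817

x=58.610438 y=1.978817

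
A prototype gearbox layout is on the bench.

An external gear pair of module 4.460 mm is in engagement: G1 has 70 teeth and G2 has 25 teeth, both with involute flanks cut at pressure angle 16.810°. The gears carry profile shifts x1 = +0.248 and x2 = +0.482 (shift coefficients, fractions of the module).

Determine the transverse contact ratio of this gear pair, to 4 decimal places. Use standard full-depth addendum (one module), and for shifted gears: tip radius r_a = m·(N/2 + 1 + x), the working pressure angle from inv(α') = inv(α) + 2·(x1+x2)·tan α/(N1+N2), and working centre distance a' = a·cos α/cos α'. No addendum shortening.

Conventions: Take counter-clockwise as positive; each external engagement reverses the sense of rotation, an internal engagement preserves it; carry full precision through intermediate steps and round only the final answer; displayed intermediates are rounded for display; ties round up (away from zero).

1.7081

single-mesh involute tooth geometry (70T engaging 25T at module 4.460)
base radii: r_b1 = 149.429697, r_b2 = 53.367749
tip radii: r_a1 = 161.666080, r_a2 = 62.359720
inv(α') = inv(16.810°) + 2·(+0.248+0.482)·tan α/(70+25) = 0.01336133  ⇒  α' = 19.30694°
a' = a·cos α / cos α' = 211.8500·cos 16.810°/cos 19.30694° = 214.882225
action lengths: √(r_a1²−r_b1²) = 61.698356, √(r_a2²−r_b2²) = 32.258612
base pitch p_b = π·m·cos α = 13.412778
CR = (61.698356 + 32.258612 − 214.882225·sin 19.30694°)/13.412778 = 1.708128
contact ratio ≈ 1.7081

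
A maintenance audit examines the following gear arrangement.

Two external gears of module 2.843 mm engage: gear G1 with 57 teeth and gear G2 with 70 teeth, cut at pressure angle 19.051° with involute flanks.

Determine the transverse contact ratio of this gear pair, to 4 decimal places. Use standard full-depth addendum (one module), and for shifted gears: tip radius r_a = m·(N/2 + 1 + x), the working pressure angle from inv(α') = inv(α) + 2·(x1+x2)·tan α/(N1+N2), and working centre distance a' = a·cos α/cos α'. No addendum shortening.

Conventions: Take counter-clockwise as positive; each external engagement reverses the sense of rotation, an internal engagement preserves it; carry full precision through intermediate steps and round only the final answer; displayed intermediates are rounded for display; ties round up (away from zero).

single-mesh involute tooth geometry (57T engaging 70T at module 2.843)
base radii: r_b1 = 76.587604, r_b2 = 94.054953
tip radii: r_a1 = 83.868500, r_a2 = 102.348000
no profile shift: α' = α, a' = a
action lengths: √(r_a1²−r_b1²) = 34.179879, √(r_a2²−r_b2²) = 40.358134
base pitch p_b = π·m·cos α = 8.442353
CR = (34.179879 + 40.358134 − 180.530500·sin 19.05100°)/8.442353 = 1.849143
contact ratio ≈ 1.8491

1.8491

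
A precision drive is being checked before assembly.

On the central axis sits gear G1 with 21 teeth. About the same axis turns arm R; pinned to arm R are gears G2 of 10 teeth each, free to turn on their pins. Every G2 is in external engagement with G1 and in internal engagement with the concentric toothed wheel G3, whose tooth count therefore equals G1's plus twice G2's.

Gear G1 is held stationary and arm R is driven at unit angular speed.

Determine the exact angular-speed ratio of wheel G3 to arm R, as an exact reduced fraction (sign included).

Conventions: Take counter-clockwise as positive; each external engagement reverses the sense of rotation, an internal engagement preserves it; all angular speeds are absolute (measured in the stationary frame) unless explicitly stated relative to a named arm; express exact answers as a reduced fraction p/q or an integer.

62/41

planetary set (21T centre, 10T on arm, 41T internal) — Willis relation
ring teeth: 21 + 2·10 = 41
21(ω_sun−ω_arm) = −41(ω_ring−ω_arm),  ω_sun = 0, ω_arm = 1
ω_ring = 1 − (21/41)(0−1) = 62/41
ω_out/ω_in = 62/41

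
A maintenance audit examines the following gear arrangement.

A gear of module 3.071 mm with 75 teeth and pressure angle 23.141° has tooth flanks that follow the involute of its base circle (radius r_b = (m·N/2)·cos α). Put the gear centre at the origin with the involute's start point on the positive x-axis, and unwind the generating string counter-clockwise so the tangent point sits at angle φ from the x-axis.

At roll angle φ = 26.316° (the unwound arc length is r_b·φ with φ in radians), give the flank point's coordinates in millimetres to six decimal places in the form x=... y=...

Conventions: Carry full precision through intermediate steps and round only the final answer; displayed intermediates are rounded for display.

recognized (one wheel, involute flank): single-mesh tooth geometry, m = 3.071, N = 75
pitch radius r_p = m·N/2 = 3.071·75/2 = 115.162500
base radius r_b = r_p·cos α = 115.162500·cos 23.141° = 105.896584
roll angle φ = 26.316° = 0.45930085 rad
x = r_b·(cos φ + φ·sin φ) = 116.484190
y = r_b·(sin φ − φ·cos φ) = 3.348597

x=116.484190 y=3.348597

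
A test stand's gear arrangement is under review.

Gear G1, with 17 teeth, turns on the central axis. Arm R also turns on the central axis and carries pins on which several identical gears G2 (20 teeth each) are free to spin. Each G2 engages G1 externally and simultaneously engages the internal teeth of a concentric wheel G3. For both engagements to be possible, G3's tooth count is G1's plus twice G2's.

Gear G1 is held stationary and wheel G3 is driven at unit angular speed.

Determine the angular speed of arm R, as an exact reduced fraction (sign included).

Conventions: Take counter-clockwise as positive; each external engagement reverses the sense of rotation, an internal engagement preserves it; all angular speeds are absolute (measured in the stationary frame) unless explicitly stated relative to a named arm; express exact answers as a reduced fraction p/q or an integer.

class = planetary set [G3 = 17+2·20 = 57; Willis about the carrier]
ring teeth: 17 + 2·20 = 57
17(ω_sun−ω_arm) = −57(ω_ring−ω_arm),  ω_sun = 0, ω_ring = 1
17(0−ω_arm) = −57(1−ω_arm)  ⇒  74·ω_arm = 57  ⇒  ω_arm = 57/74
exact speed ratio = 57/74

57/74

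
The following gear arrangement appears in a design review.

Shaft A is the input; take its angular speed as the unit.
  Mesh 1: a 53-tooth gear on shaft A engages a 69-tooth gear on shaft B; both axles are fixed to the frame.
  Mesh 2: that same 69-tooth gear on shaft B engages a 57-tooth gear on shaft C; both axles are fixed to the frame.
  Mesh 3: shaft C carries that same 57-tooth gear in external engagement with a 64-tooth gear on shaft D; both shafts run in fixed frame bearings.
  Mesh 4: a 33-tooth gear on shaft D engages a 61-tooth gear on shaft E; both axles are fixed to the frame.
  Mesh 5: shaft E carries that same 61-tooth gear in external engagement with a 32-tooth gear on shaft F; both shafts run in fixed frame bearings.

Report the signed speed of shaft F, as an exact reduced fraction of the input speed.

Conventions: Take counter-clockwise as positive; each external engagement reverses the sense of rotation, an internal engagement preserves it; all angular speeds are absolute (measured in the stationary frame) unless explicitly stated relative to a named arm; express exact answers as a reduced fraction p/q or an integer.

5-mesh fixed-axis compound train (all bearings frame-fixed)
mesh 1 [53T→69T]: |ω|/ω_in = 1×53/69 = 53/69, sense flips to −
mesh 2 [69T→57T]: |ω|/ω_in = (53/69)×69/57 = 53/57, sense flips to +
mesh 3 [57T→64T]: |ω|/ω_in = (53/57)×57/64 = 53/64, sense flips to −
mesh 4 [33T→61T]: |ω|/ω_in = (53/64)×33/61 = 1749/3904, sense flips to +
mesh 5 [61T→32T]: |ω|/ω_in = (1749/3904)×61/32 = 1749/2048, sense flips to −
signed output speed (× input speed) = -1749/2048

-1749/2048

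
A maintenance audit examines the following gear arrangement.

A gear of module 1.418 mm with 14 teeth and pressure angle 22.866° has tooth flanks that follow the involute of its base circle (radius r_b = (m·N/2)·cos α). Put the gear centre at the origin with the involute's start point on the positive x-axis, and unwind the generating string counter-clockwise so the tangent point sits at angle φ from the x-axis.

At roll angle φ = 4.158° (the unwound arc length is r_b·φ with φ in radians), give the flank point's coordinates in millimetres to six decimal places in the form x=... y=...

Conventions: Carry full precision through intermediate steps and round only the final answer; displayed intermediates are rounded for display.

single-mesh involute tooth geometry (14T wheel at module 1.418)
pitch radius r_p = m·N/2 = 1.418·14/2 = 9.926000
base radius r_b = r_p·cos α = 9.926000·cos 22.866° = 9.145977
roll angle φ = 4.158° = 0.07257079 rad
x = r_b·(cos φ + φ·sin φ) = 9.170029
y = r_b·(sin φ − φ·cos φ) = 0.001165

x=9.170029 y=0.001165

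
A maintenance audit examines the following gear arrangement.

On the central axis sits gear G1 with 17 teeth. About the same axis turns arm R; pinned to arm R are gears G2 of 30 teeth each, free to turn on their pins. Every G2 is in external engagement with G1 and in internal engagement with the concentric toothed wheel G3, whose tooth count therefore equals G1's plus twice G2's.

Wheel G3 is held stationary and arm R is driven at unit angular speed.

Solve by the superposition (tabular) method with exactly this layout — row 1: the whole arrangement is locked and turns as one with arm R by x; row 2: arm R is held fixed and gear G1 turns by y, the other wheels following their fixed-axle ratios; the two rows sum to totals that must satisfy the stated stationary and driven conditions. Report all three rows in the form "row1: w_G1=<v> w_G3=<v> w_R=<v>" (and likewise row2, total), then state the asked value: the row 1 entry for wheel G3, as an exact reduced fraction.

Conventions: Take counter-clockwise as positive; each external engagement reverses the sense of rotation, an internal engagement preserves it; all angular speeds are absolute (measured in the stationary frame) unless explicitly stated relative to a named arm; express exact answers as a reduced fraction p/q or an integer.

row1: w_G1=1 w_G3=1 w_R=1
row2: w_G1=77/17 w_G3=-1 w_R=0
total: w_G1=94/17 w_G3=0 w_R=1
asked value: 1

planetary set (17T centre, 30T on arm, 77T internal) — Willis relation
row 1 — lock + rotate with arm: ω_sun = ω_ring = ω_arm = x
row 2 — arm fixed, fixed-axis ratios: sun y, ring −(17/77)·y, arm 0
boundary: total ω_ring = x − (17/77)·y = 0 and total ω_arm = x = 1  ⇒  y = 77/17, x = 1
row 2 ring = −(17/77)·77/17 = -1
totals (row 1 + row 2): sun 1 + 77/17 = 94/17, ring 1 + (-1) = 0, arm 1 + 0 = 1
asked cell (row1, ring) = 1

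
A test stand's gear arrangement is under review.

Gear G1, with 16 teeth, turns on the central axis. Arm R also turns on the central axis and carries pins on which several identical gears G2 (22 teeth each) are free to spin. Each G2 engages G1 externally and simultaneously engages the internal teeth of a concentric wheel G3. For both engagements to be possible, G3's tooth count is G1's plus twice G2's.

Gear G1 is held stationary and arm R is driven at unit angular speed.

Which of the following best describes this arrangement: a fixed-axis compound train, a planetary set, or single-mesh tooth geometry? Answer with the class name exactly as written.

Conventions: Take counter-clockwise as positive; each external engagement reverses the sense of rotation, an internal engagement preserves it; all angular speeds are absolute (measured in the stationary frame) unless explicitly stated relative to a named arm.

topology: planetary set — G1 16T / G2 22T / G3 60T, arm = carrier (Willis)
classification: planetary set

planetary set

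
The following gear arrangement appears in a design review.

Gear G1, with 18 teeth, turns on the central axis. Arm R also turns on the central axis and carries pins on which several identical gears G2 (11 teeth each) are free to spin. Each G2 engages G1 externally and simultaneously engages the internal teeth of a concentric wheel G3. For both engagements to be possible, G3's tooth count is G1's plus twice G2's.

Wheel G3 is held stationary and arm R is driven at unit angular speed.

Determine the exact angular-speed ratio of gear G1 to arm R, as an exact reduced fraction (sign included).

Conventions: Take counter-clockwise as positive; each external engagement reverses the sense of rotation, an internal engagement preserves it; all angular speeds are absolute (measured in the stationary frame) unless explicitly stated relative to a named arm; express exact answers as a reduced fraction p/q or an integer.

29/9

topology: planetary set — G1 18T / G2 11T / G3 40T, arm = carrier (Willis)
ring teeth: 18 + 2·11 = 40
18(ω_sun−ω_arm) = −40(ω_ring−ω_arm),  ω_ring = 0, ω_arm = 1
ω_sun = 1 − (40/18)(0−1) = 29/9
ω_out/ω_in = 29/9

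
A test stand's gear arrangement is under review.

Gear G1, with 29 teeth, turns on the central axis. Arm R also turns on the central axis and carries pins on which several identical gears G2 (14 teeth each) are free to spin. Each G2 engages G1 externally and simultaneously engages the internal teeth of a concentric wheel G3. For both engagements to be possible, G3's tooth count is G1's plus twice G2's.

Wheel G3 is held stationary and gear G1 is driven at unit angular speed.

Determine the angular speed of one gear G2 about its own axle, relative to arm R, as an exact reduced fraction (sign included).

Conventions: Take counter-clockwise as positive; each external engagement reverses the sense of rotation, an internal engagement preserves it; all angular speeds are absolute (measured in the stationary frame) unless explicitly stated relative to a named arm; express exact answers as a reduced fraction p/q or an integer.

-1653/1204

class = planetary set [G3 = 29+2·14 = 57; Willis about the carrier]
ring teeth: 29 + 2·14 = 57
29(ω_sun−ω_arm) = −57(ω_ring−ω_arm),  ω_ring = 0, ω_sun = 1
29(1−ω_arm) = −57(0−ω_arm)  ⇒  86·ω_arm = 29  ⇒  ω_arm = 29/86
sun–planet mesh: 29·(1−29/86) = −14·(ω_p−ω_arm)  ⇒  ω_p−ω_arm = -1653/1204
exact speed ratio = -1653/1204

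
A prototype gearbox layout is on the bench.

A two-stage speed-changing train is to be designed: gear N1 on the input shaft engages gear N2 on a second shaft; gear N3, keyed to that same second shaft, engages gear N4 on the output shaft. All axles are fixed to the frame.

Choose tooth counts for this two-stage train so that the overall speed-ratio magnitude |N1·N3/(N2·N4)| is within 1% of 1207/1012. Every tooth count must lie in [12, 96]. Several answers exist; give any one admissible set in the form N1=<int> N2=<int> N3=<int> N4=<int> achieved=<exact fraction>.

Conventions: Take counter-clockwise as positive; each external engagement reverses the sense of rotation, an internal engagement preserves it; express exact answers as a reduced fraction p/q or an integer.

design class (target 1207/1012): fixed-axis compound train
target = 1207/1012 in lowest terms: an exact hit needs N1·N3 = k·1207 and N2·N4 = k·1012 for one integer k, every count in [12, 96]; additionally prefer no 1:1 stage (N1 ≠ N2, N3 ≠ N4)
k = 1: N1·N3 = 1207 = 17·71, N2·N4 = 1012 = 22·46
achieved = 17·71/(22·46) = 1207/1012; |achieved − target| = 0 ≤ 1207/101200 ✓

N1=17 N2=22 N3=71 N4=46 achieved=1207/1012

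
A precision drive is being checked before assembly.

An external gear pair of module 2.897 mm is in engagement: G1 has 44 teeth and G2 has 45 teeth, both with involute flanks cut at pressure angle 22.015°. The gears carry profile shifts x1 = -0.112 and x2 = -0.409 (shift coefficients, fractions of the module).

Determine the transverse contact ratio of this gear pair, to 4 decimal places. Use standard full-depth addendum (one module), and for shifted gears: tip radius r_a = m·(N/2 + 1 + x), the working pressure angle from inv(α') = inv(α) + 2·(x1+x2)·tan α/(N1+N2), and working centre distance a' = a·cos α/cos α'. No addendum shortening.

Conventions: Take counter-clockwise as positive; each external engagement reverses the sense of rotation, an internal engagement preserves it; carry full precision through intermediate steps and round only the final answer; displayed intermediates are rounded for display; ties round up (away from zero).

1.7557

recognized (one external pair, fixed centres): single-mesh tooth geometry, m = 2.897, N1 = 44, N2 = 45
base radii: r_b1 = 59.086883, r_b2 = 60.429767
tip radii: r_a1 = 66.306536, r_a2 = 66.894627
inv(α') = inv(22.015°) + 2·(-0.112-0.409)·tan α/(44+45) = 0.01536271  ⇒  α' = 20.19613°
a' = a·cos α / cos α' = 128.9165·cos 22.015°/cos 20.19613° = 127.346370
action lengths: √(r_a1²−r_b1²) = 30.088153, √(r_a2²−r_b2²) = 28.690319
base pitch p_b = π·m·cos α = 8.437587
CR = (30.088153 + 28.690319 − 127.346370·sin 20.19613°)/8.437587 = 1.755724
contact ratio ≈ 1.7557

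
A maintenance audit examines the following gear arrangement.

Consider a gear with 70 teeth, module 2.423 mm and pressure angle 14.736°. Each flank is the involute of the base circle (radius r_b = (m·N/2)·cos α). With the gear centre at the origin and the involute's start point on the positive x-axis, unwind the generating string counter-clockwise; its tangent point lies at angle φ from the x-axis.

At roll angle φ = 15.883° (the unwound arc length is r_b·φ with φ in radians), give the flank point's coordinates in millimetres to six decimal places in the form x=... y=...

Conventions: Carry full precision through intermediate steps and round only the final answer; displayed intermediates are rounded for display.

x=85.106597 y=0.577915

single-mesh involute tooth geometry (70T wheel at module 2.423)
pitch radius r_p = m·N/2 = 2.423·70/2 = 84.805000
base radius r_b = r_p·cos α = 84.805000·cos 14.736° = 82.015604
roll angle φ = 15.883° = 0.27721065 rad
x = r_b·(cos φ + φ·sin φ) = 85.106597
y = r_b·(sin φ − φ·cos φ) = 0.577915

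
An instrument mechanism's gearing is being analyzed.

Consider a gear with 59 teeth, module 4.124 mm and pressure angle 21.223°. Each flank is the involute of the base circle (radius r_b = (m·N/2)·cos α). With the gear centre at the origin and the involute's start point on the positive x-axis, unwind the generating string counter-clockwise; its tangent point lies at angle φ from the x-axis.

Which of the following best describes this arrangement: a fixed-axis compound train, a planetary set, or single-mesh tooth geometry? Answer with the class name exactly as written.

topology: single-mesh involute geometry — m = 4.124, N = 59
classification: single-mesh tooth geometry

single-mesh tooth geometry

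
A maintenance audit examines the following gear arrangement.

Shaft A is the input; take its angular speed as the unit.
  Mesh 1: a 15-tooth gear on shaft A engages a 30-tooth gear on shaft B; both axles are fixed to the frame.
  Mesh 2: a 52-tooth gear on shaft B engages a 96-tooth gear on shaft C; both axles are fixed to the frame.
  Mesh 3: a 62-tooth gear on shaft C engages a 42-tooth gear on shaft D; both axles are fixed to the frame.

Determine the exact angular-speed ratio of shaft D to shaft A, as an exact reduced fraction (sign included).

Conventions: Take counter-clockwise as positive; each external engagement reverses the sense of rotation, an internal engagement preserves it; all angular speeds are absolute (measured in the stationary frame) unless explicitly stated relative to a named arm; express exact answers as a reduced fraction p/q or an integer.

class = fixed-axis compound train [3 meshes; 3 ratios multiply, 3 sense flips]
mesh 1 [15T→30T]: running ratio 1/2, sense −
mesh 2 [52T→96T]: running ratio 13/48, sense +
mesh 3 [62T→42T]: running ratio 403/1008, sense −
ω_out/ω_in = -403/1008

-403/1008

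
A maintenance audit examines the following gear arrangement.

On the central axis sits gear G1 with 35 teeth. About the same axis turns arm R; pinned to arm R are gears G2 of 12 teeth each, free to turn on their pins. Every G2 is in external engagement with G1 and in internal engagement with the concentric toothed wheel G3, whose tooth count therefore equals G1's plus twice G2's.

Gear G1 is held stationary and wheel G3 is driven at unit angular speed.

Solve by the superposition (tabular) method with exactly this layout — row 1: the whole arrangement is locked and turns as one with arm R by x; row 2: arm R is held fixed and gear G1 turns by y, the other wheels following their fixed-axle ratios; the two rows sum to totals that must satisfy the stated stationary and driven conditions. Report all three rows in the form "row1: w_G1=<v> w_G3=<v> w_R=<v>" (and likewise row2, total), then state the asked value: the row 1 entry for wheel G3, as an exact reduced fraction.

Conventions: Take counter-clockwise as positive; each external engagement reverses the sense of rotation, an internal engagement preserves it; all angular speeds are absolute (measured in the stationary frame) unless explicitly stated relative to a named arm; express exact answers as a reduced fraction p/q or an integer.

planetary set (35T centre, 12T on arm, 59T internal) — Willis relation
superposition row 1 [locked train]: every member turns x
row 2 — arm fixed, fixed-axis ratios: sun y, ring −(35/59)·y, arm 0
boundary: total ω_sun = x + y = 0 and total ω_ring = x − (35/59)·y = 1  ⇒  y = -59/94, x = 59/94
row 2 ring = −(35/59)·(-59/94) = 35/94
totals (row 1 + row 2): sun 59/94 + (-59/94) = 0, ring 59/94 + 35/94 = 1, arm 59/94 + 0 = 59/94
asked cell (row1, ring) = 59/94

row1: w_G1=59/94 w_G3=59/94 w_R=59/94
row2: w_G1=-59/94 w_G3=35/94 w_R=0
total: w_G1=0 w_G3=1 w_R=59/94
asked value: 59/94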